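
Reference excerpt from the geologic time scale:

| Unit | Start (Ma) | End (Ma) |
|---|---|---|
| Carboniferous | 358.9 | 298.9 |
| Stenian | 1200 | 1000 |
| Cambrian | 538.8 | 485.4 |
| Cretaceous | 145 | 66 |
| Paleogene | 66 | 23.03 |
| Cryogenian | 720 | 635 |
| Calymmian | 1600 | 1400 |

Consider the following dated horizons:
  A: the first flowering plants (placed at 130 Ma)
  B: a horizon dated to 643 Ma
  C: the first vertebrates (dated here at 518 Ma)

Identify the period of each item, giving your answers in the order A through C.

A — Cretaceous; B — Cryogenian; C — Cambrian

Match each age against the start–end ranges in the excerpt: A = 130 Ma → Cretaceous (145–66); B = 643 Ma → Cryogenian (720–635); C = 518 Ma → Cambrian (538.8–485.4).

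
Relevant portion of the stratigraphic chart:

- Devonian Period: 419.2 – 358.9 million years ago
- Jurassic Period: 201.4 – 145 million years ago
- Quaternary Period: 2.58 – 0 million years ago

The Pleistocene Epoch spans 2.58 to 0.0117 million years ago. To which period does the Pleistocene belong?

The Pleistocene (2.58–0.0117 Ma) lies entirely within 2.58–0 Ma, the Quaternary Period.

Quaternary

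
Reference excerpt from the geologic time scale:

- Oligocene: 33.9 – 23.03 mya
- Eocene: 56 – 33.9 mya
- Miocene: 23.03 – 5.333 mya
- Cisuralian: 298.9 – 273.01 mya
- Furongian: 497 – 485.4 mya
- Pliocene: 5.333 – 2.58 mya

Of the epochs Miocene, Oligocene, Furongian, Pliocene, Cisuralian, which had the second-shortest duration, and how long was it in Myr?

Oligocene, 10.87 million years

Durations: Miocene 17.697; Oligocene 10.87; Furongian 11.6; Pliocene 2.753; Cisuralian 25.89 Myr.
Sorted shortest-first: Pliocene (2.753), Oligocene (10.87), Furongian (11.6), Miocene (17.697), Cisuralian (25.89).
The second shortest is Oligocene at 10.87 Myr.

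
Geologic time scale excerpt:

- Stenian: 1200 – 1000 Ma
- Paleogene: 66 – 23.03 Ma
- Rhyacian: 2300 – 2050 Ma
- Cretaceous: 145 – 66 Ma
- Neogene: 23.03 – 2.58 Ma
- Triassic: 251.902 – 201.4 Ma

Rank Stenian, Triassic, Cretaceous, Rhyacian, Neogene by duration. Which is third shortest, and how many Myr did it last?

Cretaceous, 79 million years

Durations: Stenian 200; Triassic 50.502; Cretaceous 79; Rhyacian 250; Neogene 20.45 Myr.
Sorted shortest-first: Neogene (20.45), Triassic (50.502), Cretaceous (79), Stenian (200), Rhyacian (250).
The third shortest is Cretaceous at 79 Myr.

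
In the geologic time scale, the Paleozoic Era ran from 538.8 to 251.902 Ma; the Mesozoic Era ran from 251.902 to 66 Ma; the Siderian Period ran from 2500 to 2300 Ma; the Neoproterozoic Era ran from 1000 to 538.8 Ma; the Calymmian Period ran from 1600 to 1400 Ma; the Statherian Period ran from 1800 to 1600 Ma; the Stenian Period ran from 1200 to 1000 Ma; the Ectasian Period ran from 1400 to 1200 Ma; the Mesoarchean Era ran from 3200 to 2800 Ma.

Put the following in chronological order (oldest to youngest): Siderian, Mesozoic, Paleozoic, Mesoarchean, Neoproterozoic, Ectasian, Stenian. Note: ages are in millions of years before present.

Mesoarchean, Siderian, Ectasian, Stenian, Neoproterozoic, Paleozoic, Mesozoic

The oldest of these is Mesoarchean (starts 3200 Ma) and the youngest is Mesozoic (ends 66 Ma).
In between, by decreasing start age: Siderian (2500), Ectasian (1400), Stenian (1200), Neoproterozoic (1000), Paleozoic (538.8).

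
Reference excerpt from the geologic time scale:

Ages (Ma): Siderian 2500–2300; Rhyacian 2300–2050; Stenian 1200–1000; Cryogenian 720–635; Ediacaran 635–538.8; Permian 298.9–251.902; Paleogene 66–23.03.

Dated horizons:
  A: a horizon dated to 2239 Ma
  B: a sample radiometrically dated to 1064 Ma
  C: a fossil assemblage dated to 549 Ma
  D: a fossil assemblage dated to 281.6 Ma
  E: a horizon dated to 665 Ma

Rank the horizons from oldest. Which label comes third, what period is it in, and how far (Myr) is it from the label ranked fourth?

Larger Ma means older, so oldest first: A 2239 > B 1064 > E 665 > C 549 > D 281.6.
Counting 3 along gives E (665 Ma); the excerpt puts that inside the Cryogenian, 720–635 Ma.
Next in line is C (549 Ma), and 665 − 549 = 116 Myr.

E, in the Cryogenian; 116 million years to C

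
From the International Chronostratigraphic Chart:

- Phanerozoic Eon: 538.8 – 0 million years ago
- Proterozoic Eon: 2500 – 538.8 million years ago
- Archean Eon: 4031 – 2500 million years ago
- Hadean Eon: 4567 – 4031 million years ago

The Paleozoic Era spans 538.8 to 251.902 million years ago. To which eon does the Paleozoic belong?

Phanerozoic

The Paleozoic (538.8–251.902 Ma) lies entirely within 538.8–0 Ma, the Phanerozoic Eon.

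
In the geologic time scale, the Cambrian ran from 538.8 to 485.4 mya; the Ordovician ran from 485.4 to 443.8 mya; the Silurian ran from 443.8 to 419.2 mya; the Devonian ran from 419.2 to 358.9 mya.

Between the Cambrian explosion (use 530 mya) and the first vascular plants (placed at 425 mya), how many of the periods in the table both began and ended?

The older date is 530 Ma and the younger is 425 Ma.
Periods with start < 530 and end > 425 Ma: Ordovician (485.4–443.8).
That is 1 complete period.

1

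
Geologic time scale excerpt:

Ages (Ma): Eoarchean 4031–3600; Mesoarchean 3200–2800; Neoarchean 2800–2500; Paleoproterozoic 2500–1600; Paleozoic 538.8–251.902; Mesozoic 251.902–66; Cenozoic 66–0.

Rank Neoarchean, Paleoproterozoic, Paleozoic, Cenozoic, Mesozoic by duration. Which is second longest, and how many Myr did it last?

Neoarchean, 300 million years

Start − end for each: Neoarchean 2800 − 2500 = 300; Paleoproterozoic 2500 − 1600 = 900; Paleozoic 538.8 − 251.902 = 286.898; Cenozoic 66 − 0 = 66; Mesozoic 251.902 − 66 = 185.902.
Ranking these from longest: Paleoproterozoic > Neoarchean > Paleozoic > Mesozoic > Cenozoic.
Position 2 in that ranking is Neoarchean, which lasted 300 Myr.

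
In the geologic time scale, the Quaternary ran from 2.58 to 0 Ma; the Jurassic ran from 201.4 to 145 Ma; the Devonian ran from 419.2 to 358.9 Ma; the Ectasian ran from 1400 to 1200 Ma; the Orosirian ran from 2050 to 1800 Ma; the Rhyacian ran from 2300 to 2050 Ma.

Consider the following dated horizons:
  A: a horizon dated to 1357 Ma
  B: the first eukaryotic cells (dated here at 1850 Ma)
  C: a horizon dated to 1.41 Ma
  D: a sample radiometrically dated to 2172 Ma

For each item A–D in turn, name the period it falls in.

Match each age against the start–end ranges in the excerpt: A = 1357 Ma → Ectasian (1400–1200); B = 1850 Ma → Orosirian (2050–1800); C = 1.41 Ma → Quaternary (2.58–0); D = 2172 Ma → Rhyacian (2300–2050).

A — Ectasian; B — Orosirian; C — Quaternary; D — Rhyacian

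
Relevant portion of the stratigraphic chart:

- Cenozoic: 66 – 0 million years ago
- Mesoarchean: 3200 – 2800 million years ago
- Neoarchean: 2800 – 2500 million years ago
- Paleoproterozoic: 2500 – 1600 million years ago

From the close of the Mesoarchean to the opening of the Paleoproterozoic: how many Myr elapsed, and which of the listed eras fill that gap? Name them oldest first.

End of Mesoarchean = 2800 Ma; start of Paleoproterozoic = 2500 Ma.
Gap = 2800 − 2500 = 300 Myr.
Eras wholly inside 2800–2500 Ma: Neoarchean (2800–2500).

300 million years; Neoarchean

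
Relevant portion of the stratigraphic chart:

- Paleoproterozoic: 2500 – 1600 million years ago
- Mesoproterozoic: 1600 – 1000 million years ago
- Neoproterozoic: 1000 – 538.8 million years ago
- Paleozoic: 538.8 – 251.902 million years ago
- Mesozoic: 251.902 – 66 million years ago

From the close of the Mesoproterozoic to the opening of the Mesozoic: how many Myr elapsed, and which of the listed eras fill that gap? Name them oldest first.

748.098 million years; Neoproterozoic, Paleozoic

End of Mesoproterozoic = 1000 Ma; start of Mesozoic = 251.902 Ma.
Gap = 1000 − 251.902 = 748.098 Myr.
Eras wholly inside 1000–251.902 Ma: Neoproterozoic (1000–538.8), Paleozoic (538.8–251.902).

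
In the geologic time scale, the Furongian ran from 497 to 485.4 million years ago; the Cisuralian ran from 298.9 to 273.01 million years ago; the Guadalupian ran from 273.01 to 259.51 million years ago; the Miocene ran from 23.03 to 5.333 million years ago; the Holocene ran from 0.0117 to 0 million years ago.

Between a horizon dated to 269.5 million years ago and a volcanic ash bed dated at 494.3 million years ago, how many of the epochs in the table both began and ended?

494.3 Ma sits inside the Furongian (497–485.4) and 269.5 Ma inside the Guadalupian (273.01–259.51); neither of those is wholly between the two dates.
The listed epochs lying completely between them are Cisuralian — 1 in all.

1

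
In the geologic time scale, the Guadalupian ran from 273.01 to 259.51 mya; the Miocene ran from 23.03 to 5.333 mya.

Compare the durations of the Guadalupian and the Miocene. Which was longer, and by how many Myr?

Guadalupian: 273.01 − 259.51 = 13.5 Myr.
Miocene: 23.03 − 5.333 = 17.697 Myr.
Difference: 17.697 − 13.5 = 4.197 Myr, so the Miocene was longer.

Miocene, by 4.197 million years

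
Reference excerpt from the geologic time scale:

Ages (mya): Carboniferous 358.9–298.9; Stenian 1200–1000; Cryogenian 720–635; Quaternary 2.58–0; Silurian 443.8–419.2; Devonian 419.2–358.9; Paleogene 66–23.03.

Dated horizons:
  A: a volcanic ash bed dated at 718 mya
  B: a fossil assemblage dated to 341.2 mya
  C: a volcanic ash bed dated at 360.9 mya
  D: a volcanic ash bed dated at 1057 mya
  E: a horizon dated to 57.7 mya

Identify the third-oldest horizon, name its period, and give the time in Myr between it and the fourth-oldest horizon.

Larger Ma means older, so oldest first: D 1057 > A 718 > C 360.9 > B 341.2 > E 57.7.
Counting 3 along gives C (360.9 Ma); the excerpt puts that inside the Devonian, 419.2–358.9 Ma.
Next in line is B (341.2 Ma), and 360.9 − 341.2 = 19.7 Myr.

C, in the Devonian; 19.7 million years to B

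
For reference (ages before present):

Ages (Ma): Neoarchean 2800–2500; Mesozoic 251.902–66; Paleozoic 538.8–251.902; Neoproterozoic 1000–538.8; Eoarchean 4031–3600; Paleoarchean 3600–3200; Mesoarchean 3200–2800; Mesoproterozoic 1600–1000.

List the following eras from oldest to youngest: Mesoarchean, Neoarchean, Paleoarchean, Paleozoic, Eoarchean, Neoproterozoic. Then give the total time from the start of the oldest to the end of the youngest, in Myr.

Eoarchean, Paleoarchean, Mesoarchean, Neoarchean, Neoproterozoic, Paleozoic; total span 3779.098 Myr

Start ages (Ma): Eoarchean 4031, Paleoarchean 3600, Mesoarchean 3200, Neoarchean 2800, Neoproterozoic 1000, Paleozoic 538.8.
Ordered oldest to youngest: Eoarchean, Paleoarchean, Mesoarchean, Neoarchean, Neoproterozoic, Paleozoic.
Span = 4031 − 251.902 = 3779.098 Myr.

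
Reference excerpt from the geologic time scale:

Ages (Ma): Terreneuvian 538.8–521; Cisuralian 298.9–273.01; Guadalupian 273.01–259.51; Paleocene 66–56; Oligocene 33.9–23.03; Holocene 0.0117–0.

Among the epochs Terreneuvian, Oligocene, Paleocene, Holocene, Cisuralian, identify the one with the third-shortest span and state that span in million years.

Durations: Terreneuvian 17.8; Oligocene 10.87; Paleocene 10; Holocene 0.0117; Cisuralian 25.89 Myr.
Sorted shortest-first: Holocene (0.0117), Paleocene (10), Oligocene (10.87), Terreneuvian (17.8), Cisuralian (25.89).
The third shortest is Oligocene at 10.87 Myr.

Oligocene, 10.87 million years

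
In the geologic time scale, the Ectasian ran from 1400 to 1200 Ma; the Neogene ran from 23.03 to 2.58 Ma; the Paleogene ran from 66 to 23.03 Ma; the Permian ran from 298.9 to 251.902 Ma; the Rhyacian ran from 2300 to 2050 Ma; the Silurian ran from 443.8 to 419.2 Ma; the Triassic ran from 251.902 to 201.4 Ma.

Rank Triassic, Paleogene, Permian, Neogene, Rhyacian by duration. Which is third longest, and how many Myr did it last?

Permian, 46.998 million years

Durations: Triassic 50.502; Paleogene 42.97; Permian 46.998; Neogene 20.45; Rhyacian 250 Myr.
Sorted longest-first: Rhyacian (250), Triassic (50.502), Permian (46.998), Paleogene (42.97), Neogene (20.45).
The third longest is Permian at 46.998 Myr.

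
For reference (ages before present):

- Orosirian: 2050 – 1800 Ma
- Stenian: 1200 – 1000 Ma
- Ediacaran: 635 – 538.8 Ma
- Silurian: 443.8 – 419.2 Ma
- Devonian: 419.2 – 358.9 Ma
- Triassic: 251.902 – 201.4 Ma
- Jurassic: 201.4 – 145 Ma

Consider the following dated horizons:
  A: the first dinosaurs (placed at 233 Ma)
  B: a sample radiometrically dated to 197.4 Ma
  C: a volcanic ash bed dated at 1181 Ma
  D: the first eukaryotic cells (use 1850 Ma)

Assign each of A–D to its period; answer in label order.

A: 233 Ma lies in 251.902–201.4 Ma, so Triassic.
B: 197.4 Ma lies in 201.4–145 Ma, so Jurassic.
C: 1181 Ma lies in 1200–1000 Ma, so Stenian.
D: 1850 Ma lies in 2050–1800 Ma, so Orosirian.

A — Triassic; B — Jurassic; C — Stenian; D — Orosirian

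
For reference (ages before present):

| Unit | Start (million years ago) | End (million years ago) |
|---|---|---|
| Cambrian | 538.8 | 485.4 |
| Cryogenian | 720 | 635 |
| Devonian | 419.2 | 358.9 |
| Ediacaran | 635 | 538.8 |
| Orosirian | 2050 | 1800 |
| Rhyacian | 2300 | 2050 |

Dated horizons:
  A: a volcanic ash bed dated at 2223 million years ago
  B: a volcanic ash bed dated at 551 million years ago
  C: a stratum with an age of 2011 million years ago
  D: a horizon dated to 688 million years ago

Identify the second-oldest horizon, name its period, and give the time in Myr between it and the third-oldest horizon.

C, in the Orosirian; 1323 million years to D

Sorted oldest-first by Ma: A (2223), C (2011), D (688), B (551).
The second oldest is C at 2011 Ma, which lies in 2050–1800 Ma: the Orosirian.
The third oldest is D at 688 Ma; separation = |2011 − 688| = 1323 Myr.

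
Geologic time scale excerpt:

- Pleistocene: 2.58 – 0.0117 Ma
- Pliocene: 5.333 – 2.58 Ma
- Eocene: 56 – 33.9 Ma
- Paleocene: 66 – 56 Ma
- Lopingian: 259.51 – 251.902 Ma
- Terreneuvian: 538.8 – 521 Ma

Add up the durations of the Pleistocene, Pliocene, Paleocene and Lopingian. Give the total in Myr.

Each duration: Pleistocene = 2.5683; Pliocene = 2.753; Paleocene = 10; Lopingian = 7.608.
Sum: 2.5683 + 2.753 + 10 + 7.608 = 22.9293 Myr.

22.9293 million years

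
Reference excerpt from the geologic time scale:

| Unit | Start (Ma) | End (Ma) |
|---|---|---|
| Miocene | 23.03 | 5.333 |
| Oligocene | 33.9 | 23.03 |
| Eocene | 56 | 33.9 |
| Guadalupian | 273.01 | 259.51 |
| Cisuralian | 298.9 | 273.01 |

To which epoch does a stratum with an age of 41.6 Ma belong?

41.6 Ma lies between 56 and 33.9 Ma, so it falls in the Eocene.

Eocene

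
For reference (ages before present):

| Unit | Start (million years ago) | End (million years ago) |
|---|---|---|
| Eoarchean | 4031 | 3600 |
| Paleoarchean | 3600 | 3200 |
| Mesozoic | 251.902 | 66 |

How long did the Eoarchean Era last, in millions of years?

4031 − 3600 = 431 million years.

431 million years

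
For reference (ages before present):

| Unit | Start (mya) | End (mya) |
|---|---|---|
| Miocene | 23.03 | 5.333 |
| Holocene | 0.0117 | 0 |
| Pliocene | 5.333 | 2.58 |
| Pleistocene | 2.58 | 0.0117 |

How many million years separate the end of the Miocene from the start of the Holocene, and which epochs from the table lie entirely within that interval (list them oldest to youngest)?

End of Miocene = 5.333 Ma; start of Holocene = 0.0117 Ma.
Gap = 5.333 − 0.0117 = 5.3213 Myr.
Epochs wholly inside 5.333–0.0117 Ma: Pliocene (5.333–2.58), Pleistocene (2.58–0.0117).

5.3213 million years; Pliocene, Pleistocene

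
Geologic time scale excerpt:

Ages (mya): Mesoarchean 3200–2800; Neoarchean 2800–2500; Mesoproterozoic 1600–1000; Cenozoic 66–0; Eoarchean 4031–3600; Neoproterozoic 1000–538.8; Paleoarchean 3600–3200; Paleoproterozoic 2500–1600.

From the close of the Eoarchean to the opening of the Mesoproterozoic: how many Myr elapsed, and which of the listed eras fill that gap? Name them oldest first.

End of Eoarchean = 3600 Ma; start of Mesoproterozoic = 1600 Ma.
Gap = 3600 − 1600 = 2000 Myr.
Eras wholly inside 3600–1600 Ma: Paleoarchean (3600–3200), Mesoarchean (3200–2800), Neoarchean (2800–2500), Paleoproterozoic (2500–1600).

2000 million years; Paleoarchean, Mesoarchean, Neoarchean, Paleoproterozoic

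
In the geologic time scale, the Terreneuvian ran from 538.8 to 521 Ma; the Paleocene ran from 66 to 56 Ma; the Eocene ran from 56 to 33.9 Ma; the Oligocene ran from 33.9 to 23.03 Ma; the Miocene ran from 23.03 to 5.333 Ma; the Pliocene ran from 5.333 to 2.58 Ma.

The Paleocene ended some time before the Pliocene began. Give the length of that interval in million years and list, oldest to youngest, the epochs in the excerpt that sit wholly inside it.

The Paleocene closes at 56 Ma and the Pliocene opens at 5.333 Ma, so the interval is 56 − 5.333 = 50.667 Myr.
An epoch fits inside if it starts at or after 56 Ma and ends at or before 5.333 Ma; oldest first that gives Eocene, Oligocene, Miocene.

50.667 million years; Eocene, Oligocene, Miocene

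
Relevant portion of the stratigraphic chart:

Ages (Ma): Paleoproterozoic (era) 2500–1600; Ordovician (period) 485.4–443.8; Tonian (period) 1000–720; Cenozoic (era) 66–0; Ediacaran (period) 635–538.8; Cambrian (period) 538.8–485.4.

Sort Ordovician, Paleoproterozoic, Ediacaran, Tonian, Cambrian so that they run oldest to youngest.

Paleoproterozoic → Tonian → Ediacaran → Cambrian → Ordovician

The oldest of these is Paleoproterozoic (starts 2500 Ma) and the youngest is Ordovician (ends 443.8 Ma).
In between, by decreasing start age: Tonian (1000), Ediacaran (635), Cambrian (538.8).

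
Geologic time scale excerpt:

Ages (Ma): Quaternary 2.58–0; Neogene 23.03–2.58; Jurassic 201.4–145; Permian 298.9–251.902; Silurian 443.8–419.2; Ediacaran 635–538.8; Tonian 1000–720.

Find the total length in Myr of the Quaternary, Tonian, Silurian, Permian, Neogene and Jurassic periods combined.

431.028 million years

Each duration: Quaternary = 2.58; Tonian = 280; Silurian = 24.6; Permian = 46.998; Neogene = 20.45; Jurassic = 56.4.
Sum: 2.58 + 280 + 24.6 + 46.998 + 20.45 + 56.4 = 431.028 Myr.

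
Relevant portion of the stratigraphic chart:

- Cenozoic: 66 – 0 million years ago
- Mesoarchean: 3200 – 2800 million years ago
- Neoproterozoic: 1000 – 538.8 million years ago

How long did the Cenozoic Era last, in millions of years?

66 million years

66 − 0 = 66 million years.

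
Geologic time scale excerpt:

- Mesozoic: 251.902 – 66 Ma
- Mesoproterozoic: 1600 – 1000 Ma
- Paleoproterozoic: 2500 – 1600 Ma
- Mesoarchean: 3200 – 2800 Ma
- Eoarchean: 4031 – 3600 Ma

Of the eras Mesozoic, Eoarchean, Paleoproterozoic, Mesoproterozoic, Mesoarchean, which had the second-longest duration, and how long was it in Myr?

Mesoproterozoic, 600 million years

Durations: Mesozoic 185.902; Eoarchean 431; Paleoproterozoic 900; Mesoproterozoic 600; Mesoarchean 400 Myr.
Sorted longest-first: Paleoproterozoic (900), Mesoproterozoic (600), Eoarchean (431), Mesoarchean (400), Mesozoic (185.902).
The second longest is Mesoproterozoic at 600 Myr.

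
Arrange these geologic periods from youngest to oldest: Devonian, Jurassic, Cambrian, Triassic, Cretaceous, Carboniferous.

Era membership (oldest first within each) — Paleozoic: Cambrian, Devonian, Carboniferous; Mesozoic: Triassic, Jurassic, Cretaceous. Paleozoic precedes Mesozoic, which precedes Cenozoic. Concatenating the groups in that era order and then reversing gives youngest to oldest.

Cretaceous, then Jurassic, then Triassic, then Carboniferous, then Devonian, then Cambrian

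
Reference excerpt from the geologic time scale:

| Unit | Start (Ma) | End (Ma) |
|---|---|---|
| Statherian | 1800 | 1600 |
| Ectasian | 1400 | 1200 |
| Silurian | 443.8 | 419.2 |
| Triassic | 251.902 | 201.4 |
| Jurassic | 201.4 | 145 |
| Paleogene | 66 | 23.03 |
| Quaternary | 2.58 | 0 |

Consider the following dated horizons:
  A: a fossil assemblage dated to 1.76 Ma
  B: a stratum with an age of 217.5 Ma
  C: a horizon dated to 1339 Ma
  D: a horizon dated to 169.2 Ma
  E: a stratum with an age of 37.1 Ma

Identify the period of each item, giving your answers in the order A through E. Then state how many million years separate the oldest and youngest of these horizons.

A — Quaternary; B — Triassic; C — Ectasian; D — Jurassic; E — Paleogene; span 1337.24 million years

A: 1.76 Ma lies in 2.58–0 Ma, so Quaternary.
B: 217.5 Ma lies in 251.902–201.4 Ma, so Triassic.
C: 1339 Ma lies in 1400–1200 Ma, so Ectasian.
D: 169.2 Ma lies in 201.4–145 Ma, so Jurassic.
E: 37.1 Ma lies in 66–23.03 Ma, so Paleogene.
Oldest = 1339 Ma, youngest = 1.76 Ma → span 1337.24 Myr.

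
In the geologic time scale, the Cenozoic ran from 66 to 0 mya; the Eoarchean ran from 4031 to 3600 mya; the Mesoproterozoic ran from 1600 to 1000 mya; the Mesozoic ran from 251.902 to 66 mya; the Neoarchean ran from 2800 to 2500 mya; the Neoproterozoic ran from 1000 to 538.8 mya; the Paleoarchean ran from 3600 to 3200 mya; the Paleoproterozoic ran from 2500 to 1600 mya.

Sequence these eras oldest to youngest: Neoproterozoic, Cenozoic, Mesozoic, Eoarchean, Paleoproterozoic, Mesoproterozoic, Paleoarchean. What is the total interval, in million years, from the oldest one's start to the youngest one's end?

From the excerpt: Neoproterozoic 1000–538.8; Cenozoic 66–0; Mesozoic 251.902–66; Eoarchean 4031–3600; Paleoproterozoic 2500–1600; Mesoproterozoic 1600–1000; Paleoarchean 3600–3200 (Ma).
Larger Ma is earlier, so the oldest is Eoarchean and the youngest is Cenozoic; oldest to youngest: Eoarchean, Paleoarchean, Paleoproterozoic, Mesoproterozoic, Neoproterozoic, Mesozoic, Cenozoic.
Oldest start 4031 minus youngest end 0 gives 4031 Myr overall.

Eoarchean → Paleoarchean → Paleoproterozoic → Mesoproterozoic → Neoproterozoic → Mesozoic → Cenozoic; total span 4031 Myr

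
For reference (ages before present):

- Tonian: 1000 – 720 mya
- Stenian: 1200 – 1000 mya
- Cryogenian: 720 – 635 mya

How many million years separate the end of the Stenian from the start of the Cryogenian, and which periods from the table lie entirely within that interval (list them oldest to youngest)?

The Stenian closes at 1000 Ma and the Cryogenian opens at 720 Ma, so the interval is 1000 − 720 = 280 Myr.
A period fits inside if it starts at or after 1000 Ma and ends at or before 720 Ma; oldest first that gives Tonian.

280 million years; Tonian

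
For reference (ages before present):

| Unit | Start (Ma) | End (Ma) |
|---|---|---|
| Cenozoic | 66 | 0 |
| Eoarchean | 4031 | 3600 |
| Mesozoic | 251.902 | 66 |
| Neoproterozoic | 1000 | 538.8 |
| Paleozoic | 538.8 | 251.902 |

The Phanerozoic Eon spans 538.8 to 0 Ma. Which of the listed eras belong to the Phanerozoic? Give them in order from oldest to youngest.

Eras with both bounds inside 538.8–0 Ma: Paleozoic (538.8–251.902), Mesozoic (251.902–66), Cenozoic (66–0).

Paleozoic, Mesozoic, Cenozoic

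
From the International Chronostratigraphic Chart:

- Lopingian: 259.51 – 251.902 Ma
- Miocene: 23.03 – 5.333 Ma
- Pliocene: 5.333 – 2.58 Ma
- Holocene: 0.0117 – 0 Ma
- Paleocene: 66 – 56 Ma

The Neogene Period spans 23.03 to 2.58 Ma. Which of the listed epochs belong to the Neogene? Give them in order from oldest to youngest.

Miocene, Pliocene

Epochs with both bounds inside 23.03–2.58 Ma: Miocene (23.03–5.333), Pliocene (5.333–2.58).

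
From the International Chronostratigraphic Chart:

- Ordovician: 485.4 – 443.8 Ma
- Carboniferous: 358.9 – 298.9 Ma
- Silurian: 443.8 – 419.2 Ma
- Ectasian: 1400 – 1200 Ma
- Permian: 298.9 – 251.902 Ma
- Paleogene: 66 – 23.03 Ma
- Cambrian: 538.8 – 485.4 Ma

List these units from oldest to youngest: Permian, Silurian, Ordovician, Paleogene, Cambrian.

Cambrian, Ordovician, Silurian, Permian, Paleogene

Read off each span (Ma): Permian 298.9–251.902; Silurian 443.8–419.2; Ordovician 485.4–443.8; Paleogene 66–23.03; Cambrian 538.8–485.4.
Larger Ma is older, so oldest→youngest is Cambrian, Ordovician, Silurian, Permian, Paleogene.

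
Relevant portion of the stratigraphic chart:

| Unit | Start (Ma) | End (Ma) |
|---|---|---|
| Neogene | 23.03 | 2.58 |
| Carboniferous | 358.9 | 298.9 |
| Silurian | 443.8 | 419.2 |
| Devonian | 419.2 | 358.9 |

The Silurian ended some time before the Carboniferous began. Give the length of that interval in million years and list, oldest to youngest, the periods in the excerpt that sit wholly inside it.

60.3 million years; Devonian

End of Silurian = 419.2 Ma; start of Carboniferous = 358.9 Ma.
Gap = 419.2 − 358.9 = 60.3 Myr.
Periods wholly inside 419.2–358.9 Ma: Devonian (419.2–358.9).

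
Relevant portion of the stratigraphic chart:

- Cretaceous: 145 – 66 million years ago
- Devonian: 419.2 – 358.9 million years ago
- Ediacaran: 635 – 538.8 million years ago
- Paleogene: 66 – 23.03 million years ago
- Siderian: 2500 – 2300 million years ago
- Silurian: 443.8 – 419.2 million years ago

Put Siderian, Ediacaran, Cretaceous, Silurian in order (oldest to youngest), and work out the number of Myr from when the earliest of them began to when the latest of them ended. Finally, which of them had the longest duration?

Siderian → Ediacaran → Silurian → Cretaceous; total span 2434 Myr; longest is Siderian

From the excerpt: Siderian 2500–2300; Ediacaran 635–538.8; Cretaceous 145–66; Silurian 443.8–419.2 (Ma).
Larger Ma is earlier, so the oldest is Siderian and the youngest is Cretaceous; oldest to youngest: Siderian, Ediacaran, Silurian, Cretaceous.
Oldest start 2500 minus youngest end 66 gives 2434 Myr overall.
Individual lengths (start − end): Cretaceous 79; Ediacaran 96.2; Silurian 24.6; Siderian 200. The largest is Siderian at 200 Myr.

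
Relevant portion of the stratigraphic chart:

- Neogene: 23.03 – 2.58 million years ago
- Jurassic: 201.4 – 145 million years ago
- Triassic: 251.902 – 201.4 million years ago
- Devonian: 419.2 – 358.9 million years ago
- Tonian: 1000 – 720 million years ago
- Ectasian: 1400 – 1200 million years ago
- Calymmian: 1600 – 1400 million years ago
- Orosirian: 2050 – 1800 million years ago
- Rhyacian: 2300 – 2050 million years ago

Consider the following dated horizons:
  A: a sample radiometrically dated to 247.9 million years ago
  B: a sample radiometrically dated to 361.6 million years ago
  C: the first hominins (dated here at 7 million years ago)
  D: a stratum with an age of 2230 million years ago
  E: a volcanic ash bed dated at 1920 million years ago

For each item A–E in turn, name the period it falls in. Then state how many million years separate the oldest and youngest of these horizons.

A: 247.9 Ma lies in 251.902–201.4 Ma, so Triassic.
B: 361.6 Ma lies in 419.2–358.9 Ma, so Devonian.
C: 7 Ma lies in 23.03–2.58 Ma, so Neogene.
D: 2230 Ma lies in 2300–2050 Ma, so Rhyacian.
E: 1920 Ma lies in 2050–1800 Ma, so Orosirian.
Oldest = 2230 Ma, youngest = 7 Ma → span 2223 Myr.

A — Triassic; B — Devonian; C — Neogene; D — Rhyacian; E — Orosirian; span 2223 million years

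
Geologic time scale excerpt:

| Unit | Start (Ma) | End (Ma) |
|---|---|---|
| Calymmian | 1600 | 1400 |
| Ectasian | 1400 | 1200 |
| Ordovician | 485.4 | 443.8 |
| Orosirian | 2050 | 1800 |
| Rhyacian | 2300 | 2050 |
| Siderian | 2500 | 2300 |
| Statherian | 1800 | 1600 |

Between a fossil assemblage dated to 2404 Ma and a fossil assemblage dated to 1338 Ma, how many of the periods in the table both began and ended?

4

The older date is 2404 Ma and the younger is 1338 Ma.
Periods with start < 2404 and end > 1338 Ma: Rhyacian (2300–2050), Orosirian (2050–1800), Statherian (1800–1600), Calymmian (1600–1400).
That is 4 complete periods.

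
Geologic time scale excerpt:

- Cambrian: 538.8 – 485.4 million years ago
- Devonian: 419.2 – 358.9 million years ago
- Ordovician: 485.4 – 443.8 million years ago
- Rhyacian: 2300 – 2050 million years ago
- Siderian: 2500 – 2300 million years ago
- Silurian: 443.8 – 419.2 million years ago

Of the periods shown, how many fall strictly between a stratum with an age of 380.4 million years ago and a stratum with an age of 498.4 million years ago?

498.4 Ma sits inside the Cambrian (538.8–485.4) and 380.4 Ma inside the Devonian (419.2–358.9); neither of those is wholly between the two dates.
The listed periods lying completely between them are Ordovician, Silurian — 2 in all.

2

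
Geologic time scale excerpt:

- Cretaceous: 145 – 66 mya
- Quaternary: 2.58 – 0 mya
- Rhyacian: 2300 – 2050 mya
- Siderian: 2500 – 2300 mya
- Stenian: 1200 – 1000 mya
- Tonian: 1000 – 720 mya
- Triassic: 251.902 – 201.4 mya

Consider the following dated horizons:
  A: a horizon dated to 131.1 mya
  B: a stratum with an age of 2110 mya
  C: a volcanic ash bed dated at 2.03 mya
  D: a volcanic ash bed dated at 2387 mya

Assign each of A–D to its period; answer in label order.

Match each age against the start–end ranges in the excerpt: A = 131.1 Ma → Cretaceous (145–66); B = 2110 Ma → Rhyacian (2300–2050); C = 2.03 Ma → Quaternary (2.58–0); D = 2387 Ma → Siderian (2500–2300).

A — Cretaceous; B — Rhyacian; C — Quaternary; D — Siderian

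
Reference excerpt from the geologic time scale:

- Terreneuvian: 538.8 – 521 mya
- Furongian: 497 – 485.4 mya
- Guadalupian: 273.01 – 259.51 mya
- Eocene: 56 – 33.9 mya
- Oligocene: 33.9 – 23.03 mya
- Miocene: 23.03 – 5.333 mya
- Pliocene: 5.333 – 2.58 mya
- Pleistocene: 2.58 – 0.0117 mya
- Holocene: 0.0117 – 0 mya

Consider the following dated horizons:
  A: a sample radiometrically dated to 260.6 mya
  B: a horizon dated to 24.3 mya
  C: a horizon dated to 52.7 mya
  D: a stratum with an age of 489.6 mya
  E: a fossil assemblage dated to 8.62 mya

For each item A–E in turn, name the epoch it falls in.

A: 260.6 Ma lies in 273.01–259.51 Ma, so Guadalupian.
B: 24.3 Ma lies in 33.9–23.03 Ma, so Oligocene.
C: 52.7 Ma lies in 56–33.9 Ma, so Eocene.
D: 489.6 Ma lies in 497–485.4 Ma, so Furongian.
E: 8.62 Ma lies in 23.03–5.333 Ma, so Miocene.

A — Guadalupian; B — Oligocene; C — Eocene; D — Furongian; E — Miocene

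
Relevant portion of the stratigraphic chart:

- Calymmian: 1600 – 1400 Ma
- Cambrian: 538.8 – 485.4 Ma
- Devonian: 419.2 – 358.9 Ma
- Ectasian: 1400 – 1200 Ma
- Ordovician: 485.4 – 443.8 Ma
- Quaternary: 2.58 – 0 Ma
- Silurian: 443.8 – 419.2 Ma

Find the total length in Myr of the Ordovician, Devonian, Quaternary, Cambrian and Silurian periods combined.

182.48 million years

Each duration: Ordovician = 41.6; Devonian = 60.3; Quaternary = 2.58; Cambrian = 53.4; Silurian = 24.6.
Sum: 41.6 + 60.3 + 2.58 + 53.4 + 24.6 = 182.48 Myr.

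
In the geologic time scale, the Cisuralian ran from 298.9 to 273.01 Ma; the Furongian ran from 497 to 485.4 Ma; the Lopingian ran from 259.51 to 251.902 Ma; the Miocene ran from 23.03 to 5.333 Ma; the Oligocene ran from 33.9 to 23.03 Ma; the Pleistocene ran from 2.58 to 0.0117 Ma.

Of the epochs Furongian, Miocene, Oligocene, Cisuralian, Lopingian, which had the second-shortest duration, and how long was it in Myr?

Oligocene, 10.87 million years

Durations: Furongian 11.6; Miocene 17.697; Oligocene 10.87; Cisuralian 25.89; Lopingian 7.608 Myr.
Sorted shortest-first: Lopingian (7.608), Oligocene (10.87), Furongian (11.6), Miocene (17.697), Cisuralian (25.89).
The second shortest is Oligocene at 10.87 Myr.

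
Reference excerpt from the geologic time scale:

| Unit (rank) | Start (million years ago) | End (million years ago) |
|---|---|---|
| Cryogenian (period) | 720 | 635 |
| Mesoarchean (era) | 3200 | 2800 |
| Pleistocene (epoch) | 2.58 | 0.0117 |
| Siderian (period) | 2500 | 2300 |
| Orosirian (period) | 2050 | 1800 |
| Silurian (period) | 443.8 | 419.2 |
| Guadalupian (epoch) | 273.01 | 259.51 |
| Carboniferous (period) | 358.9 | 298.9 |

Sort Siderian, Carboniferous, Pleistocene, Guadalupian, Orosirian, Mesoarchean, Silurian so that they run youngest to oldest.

Read off each span (Ma): Siderian 2500–2300; Carboniferous 358.9–298.9; Pleistocene 2.58–0.0117; Guadalupian 273.01–259.51; Orosirian 2050–1800; Mesoarchean 3200–2800; Silurian 443.8–419.2.
Larger Ma is older, so oldest→youngest is Mesoarchean, Siderian, Orosirian, Silurian, Carboniferous, Guadalupian, Pleistocene; reverse it for youngest→oldest.

Pleistocene, Guadalupian, Carboniferous, Silurian, Orosirian, Siderian, Mesoarchean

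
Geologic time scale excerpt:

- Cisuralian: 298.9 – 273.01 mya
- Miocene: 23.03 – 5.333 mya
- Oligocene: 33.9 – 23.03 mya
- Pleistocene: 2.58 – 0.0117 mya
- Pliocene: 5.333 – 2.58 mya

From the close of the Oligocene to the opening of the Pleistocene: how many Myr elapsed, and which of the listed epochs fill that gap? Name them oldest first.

The Oligocene closes at 23.03 Ma and the Pleistocene opens at 2.58 Ma, so the interval is 23.03 − 2.58 = 20.45 Myr.
An epoch fits inside if it starts at or after 23.03 Ma and ends at or before 2.58 Ma; oldest first that gives Miocene, Pliocene.

20.45 million years; Miocene, Pliocene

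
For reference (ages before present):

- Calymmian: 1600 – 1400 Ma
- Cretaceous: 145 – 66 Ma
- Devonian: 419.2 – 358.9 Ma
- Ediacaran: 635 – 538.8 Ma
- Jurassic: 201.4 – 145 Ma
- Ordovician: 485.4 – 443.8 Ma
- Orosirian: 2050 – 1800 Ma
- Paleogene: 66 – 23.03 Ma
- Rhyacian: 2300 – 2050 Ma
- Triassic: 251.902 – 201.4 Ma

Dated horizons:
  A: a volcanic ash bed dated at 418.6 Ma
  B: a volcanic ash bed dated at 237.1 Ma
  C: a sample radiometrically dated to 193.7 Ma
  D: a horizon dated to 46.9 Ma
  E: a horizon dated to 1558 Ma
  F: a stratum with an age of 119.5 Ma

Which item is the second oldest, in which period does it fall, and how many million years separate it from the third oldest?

A, in the Devonian; 181.5 million years to B

Larger Ma means older, so oldest first: E 1558 > A 418.6 > B 237.1 > C 193.7 > F 119.5 > D 46.9.
Counting 2 along gives A (418.6 Ma); the excerpt puts that inside the Devonian, 419.2–358.9 Ma.
Next in line is B (237.1 Ma), and 418.6 − 237.1 = 181.5 Myr.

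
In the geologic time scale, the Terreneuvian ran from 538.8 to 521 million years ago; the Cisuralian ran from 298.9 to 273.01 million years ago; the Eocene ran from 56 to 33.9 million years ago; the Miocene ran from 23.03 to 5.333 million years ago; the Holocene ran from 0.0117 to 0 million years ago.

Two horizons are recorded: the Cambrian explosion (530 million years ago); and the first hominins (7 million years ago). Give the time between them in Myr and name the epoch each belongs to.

Elapsed time: 530 − 7 = 523 Myr.
530 Ma lies within 538.8–521 Ma: Terreneuvian.
7 Ma lies within 23.03–5.333 Ma: Miocene.

523 million years apart; the first in the Terreneuvian, the second in the Miocene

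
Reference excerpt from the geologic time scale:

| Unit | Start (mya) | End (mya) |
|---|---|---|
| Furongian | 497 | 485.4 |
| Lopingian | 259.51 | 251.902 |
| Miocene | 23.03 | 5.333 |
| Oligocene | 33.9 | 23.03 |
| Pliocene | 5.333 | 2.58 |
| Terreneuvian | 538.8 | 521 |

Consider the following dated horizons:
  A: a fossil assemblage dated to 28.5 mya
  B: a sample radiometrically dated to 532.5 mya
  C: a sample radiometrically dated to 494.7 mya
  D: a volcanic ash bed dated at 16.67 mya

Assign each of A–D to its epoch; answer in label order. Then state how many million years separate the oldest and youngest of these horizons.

A: 28.5 Ma lies in 33.9–23.03 Ma, so Oligocene.
B: 532.5 Ma lies in 538.8–521 Ma, so Terreneuvian.
C: 494.7 Ma lies in 497–485.4 Ma, so Furongian.
D: 16.67 Ma lies in 23.03–5.333 Ma, so Miocene.
Oldest = 532.5 Ma, youngest = 16.67 Ma → span 515.83 Myr.

A — Oligocene; B — Terreneuvian; C — Furongian; D — Miocene; span 515.83 million years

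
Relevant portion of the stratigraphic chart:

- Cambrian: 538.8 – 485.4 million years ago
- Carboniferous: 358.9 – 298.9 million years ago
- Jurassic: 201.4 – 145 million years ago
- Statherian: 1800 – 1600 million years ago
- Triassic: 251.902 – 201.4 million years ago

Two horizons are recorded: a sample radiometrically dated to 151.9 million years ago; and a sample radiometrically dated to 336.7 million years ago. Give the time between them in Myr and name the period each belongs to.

Elapsed time: 336.7 − 151.9 = 184.8 Myr.
151.9 Ma lies within 201.4–145 Ma: Jurassic.
336.7 Ma lies within 358.9–298.9 Ma: Carboniferous.

184.8 million years apart; the first in the Jurassic, the second in the Carboniferous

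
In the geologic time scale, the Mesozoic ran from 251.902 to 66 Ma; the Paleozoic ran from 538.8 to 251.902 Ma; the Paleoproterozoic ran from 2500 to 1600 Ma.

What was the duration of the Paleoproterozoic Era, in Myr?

2500 − 1600 = 900 million years.

900 million years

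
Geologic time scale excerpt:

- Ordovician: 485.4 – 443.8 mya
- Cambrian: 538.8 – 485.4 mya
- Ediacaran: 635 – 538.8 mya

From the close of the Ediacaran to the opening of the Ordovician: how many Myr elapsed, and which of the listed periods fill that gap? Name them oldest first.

53.4 million years; Cambrian

The Ediacaran closes at 538.8 Ma and the Ordovician opens at 485.4 Ma, so the interval is 538.8 − 485.4 = 53.4 Myr.
A period fits inside if it starts at or after 538.8 Ma and ends at or before 485.4 Ma; oldest first that gives Cambrian.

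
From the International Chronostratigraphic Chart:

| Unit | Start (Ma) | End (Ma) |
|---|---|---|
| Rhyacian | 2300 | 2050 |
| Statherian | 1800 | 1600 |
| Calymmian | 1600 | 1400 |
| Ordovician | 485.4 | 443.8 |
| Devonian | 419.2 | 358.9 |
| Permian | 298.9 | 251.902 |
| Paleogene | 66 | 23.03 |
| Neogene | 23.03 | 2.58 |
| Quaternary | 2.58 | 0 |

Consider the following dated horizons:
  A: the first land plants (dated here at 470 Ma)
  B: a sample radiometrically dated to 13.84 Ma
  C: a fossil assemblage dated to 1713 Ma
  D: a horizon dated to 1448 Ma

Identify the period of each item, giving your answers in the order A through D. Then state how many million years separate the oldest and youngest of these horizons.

A: 470 Ma lies in 485.4–443.8 Ma, so Ordovician.
B: 13.84 Ma lies in 23.03–2.58 Ma, so Neogene.
C: 1713 Ma lies in 1800–1600 Ma, so Statherian.
D: 1448 Ma lies in 1600–1400 Ma, so Calymmian.
Oldest = 1713 Ma, youngest = 13.84 Ma → span 1699.16 Myr.

A — Ordovician; B — Neogene; C — Statherian; D — Calymmian; span 1699.16 million years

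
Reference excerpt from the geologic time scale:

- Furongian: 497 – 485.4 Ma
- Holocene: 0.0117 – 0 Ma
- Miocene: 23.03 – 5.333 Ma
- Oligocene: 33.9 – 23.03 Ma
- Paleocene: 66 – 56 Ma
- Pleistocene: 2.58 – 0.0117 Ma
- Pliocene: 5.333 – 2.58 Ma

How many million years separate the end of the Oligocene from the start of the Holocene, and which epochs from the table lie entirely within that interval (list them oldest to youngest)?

The Oligocene closes at 23.03 Ma and the Holocene opens at 0.0117 Ma, so the interval is 23.03 − 0.0117 = 23.0183 Myr.
An epoch fits inside if it starts at or after 23.03 Ma and ends at or before 0.0117 Ma; oldest first that gives Miocene, Pliocene, Pleistocene.

23.0183 million years; Miocene, Pliocene, Pleistocene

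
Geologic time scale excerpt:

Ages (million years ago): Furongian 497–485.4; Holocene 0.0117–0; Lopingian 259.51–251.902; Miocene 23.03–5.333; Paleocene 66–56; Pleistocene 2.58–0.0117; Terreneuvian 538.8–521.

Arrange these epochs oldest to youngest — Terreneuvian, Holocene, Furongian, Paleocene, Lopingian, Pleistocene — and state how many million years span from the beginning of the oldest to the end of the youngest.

Start ages (Ma): Terreneuvian 538.8, Furongian 497, Lopingian 259.51, Paleocene 66, Pleistocene 2.58, Holocene 0.0117.
Ordered oldest to youngest: Terreneuvian, Furongian, Lopingian, Paleocene, Pleistocene, Holocene.
Span = 538.8 − 0 = 538.8 Myr.

Terreneuvian → Furongian → Lopingian → Paleocene → Pleistocene → Holocene; total span 538.8 Myr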